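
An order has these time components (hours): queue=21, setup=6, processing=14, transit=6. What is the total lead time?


Lead time = queue + setup + processing + transit
= 21 + 6 + 14 + 6
= 47 hours


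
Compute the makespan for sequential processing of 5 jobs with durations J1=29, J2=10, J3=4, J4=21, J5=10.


Sequential makespan: sum all processing times
= 29 + 10 + 4 + 21 + 10
= 74 time units


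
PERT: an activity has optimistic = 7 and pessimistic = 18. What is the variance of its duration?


σ² = ((p - o) / 6)² = (p - o)² / 36
= (18 - 7)² / 36
= 11² / 36
= 121 / 36
= 3.3611


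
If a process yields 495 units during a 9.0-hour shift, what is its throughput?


Throughput = units / time
= 495 / 9.0
= 55.0 units/hour


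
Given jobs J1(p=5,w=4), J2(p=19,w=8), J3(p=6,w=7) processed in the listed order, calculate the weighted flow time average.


Completion times:
  J1: C=5, w×C=4×5=20
  J2: C=24, w×C=8×24=192
  J3: C=30, w×C=7×30=210
Sum w×C = 422
Sum w = 19
Weighted avg = 422/19
= 22.21


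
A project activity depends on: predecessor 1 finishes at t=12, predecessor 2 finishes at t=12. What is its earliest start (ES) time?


ES = max of all predecessor completion times
Predecessors: [12, 12]
ES = max(12, 12)
= 12


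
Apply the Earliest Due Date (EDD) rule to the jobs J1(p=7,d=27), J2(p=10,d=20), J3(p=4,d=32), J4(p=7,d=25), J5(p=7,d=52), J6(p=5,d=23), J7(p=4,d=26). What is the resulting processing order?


EDD: sort by earliest due date
  J2: d=20, p=10
  J6: d=23, p=5
  J4: d=25, p=7
  J7: d=26, p=4
  J1: d=27, p=7
  J3: d=32, p=4
  J5: d=52, p=7
Order: J2 → J6 → J4 → J7 → J1 → J3 → J5


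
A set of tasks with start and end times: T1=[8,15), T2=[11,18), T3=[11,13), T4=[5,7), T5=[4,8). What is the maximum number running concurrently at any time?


Check each time point for overlaps:
  t=11: 3 tasks active (T1, T2, T3)
Max concurrent = 3


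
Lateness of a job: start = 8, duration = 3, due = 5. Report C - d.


Completion = 8 + 3 = 11
Lateness = C - d = 11 - 5
= 6


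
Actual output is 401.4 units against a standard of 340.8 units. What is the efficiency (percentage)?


Efficiency = (actual / standard) × 100
= (401.4 / 340.8) × 100
= 117.8%


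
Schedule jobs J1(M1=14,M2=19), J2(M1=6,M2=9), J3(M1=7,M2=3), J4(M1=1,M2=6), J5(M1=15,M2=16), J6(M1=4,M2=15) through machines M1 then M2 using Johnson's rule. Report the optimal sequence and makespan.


Johnson's rule:
Group 1 (M1≤M2, sort by M1): ['J4', 'J6', 'J2', 'J1', 'J5']
Group 2 (M1>M2, sort desc M2): ['J3']
Sequence: J4 → J6 → J2 → J1 → J5 → J3
Makespan calculation:
  J4: M1 done=1, M2 done=7
  J6: M1 done=5, M2 done=22
  J2: M1 done=11, M2 done=31
  J1: M1 done=25, M2 done=50
  J5: M1 done=40, M2 done=66
  J3: M1 done=47, M2 done=69
= Sequence: J4 → J6 → J2 → J1 → J5 → J3, Makespan: 69


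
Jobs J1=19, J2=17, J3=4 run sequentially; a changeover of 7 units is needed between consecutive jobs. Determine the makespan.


Makespan = Σ processing + (n-1) × setup
= (19 + 17 + 4) + (3-1)×7
= 40 + 14
= 54 time units


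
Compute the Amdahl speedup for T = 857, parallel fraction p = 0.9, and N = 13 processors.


Amdahl's law: T_p = T × ((1-p) + p/N)
= 857 × ((1-0.9) + 0.9/13)
= 857 × (0.10 + 0.0692)
= 857 × 0.1692
= 145.03
Speedup = 857/145.03
= 5.91×


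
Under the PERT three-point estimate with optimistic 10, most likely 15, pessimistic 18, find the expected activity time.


te = (o + 4m + p) / 6
= (10 + 4×15 + 18) / 6
= (10 + 60 + 18) / 6
= 88 / 6
= 14.67


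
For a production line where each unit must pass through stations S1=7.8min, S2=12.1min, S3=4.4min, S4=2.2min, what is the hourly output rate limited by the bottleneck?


Bottleneck = longest station time
Station times: [7.8, 12.1, 4.4, 2.2]
Max = 12.1 min
Rate = 60 / 12.1
= 4.96 units/hour (bottleneck: 12.1min)


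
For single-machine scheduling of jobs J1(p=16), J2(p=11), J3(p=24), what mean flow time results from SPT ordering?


SPT order: J2 → J1 → J3
Completion times:
  J2: C=11
  J1: C=27
  J3: C=51
Sum = 89, n = 3
Mean flow = 89/3
= 29.67


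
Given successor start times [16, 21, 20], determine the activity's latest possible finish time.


LF = min of all successor start times
Successors start at: [16, 21, 20]
LF = min(16, 21, 20)
= 16


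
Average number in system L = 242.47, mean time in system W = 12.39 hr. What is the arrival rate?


Little's law: L = λW → λ = L / W
= 242.47 / 12.39
= 19.57 per hour


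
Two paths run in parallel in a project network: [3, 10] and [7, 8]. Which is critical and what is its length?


Path A: 3 + 10 = 13
Path B: 7 + 8 = 15
Critical path = longest = max(13, 15)
= 15 (Path B)


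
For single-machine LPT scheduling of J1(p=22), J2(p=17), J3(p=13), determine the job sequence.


LPT: sort by longest processing time first
  J1: p=22
  J2: p=17
  J3: p=13
Order: J1 → J2 → J3


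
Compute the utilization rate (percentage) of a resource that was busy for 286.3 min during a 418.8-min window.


Utilization = busy / total × 100
= 286.3 / 418.8 × 100
= 68.4%


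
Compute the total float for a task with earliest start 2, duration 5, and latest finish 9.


EF = ES + duration = 2 + 5 = 7
LS = LF - duration = 9 - 5 = 4
Total Float = LF - EF = 9 - 7
(or LS - ES = 4 - 2)
= 2


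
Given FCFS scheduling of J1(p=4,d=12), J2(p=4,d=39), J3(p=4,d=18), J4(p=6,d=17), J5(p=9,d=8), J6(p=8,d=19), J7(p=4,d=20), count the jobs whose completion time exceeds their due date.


Completion vs due date:
  J1: C=4, d=12 → on time
  J2: C=8, d=39 → on time
  J3: C=12, d=18 → on time
  J4: C=18, d=17 → TARDY
  J5: C=27, d=8 → TARDY
  J6: C=35, d=19 → TARDY
  J7: C=39, d=20 → TARDY
Tardy jobs: J4, J5, J6, J7
Count = 4


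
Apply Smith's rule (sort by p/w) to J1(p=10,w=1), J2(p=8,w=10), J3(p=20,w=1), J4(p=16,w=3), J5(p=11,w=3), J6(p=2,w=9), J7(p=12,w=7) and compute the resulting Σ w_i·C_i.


WSPT order (by p/w): J6 → J2 → J7 → J5 → J4 → J1 → J3
  J6: C=2, w·C=9×2=18
  J2: C=10, w·C=10×10=100
  J7: C=22, w·C=7×22=154
  J5: C=33, w·C=3×33=99
  J4: C=49, w·C=3×49=147
  J1: C=59, w·C=1×59=59
  J3: C=79, w·C=1×79=79
Σ w·C = 656
= 656


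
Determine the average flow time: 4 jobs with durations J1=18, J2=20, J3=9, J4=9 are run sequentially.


Completion times:
  J1: completes at 18
  J2: completes at 38
  J3: completes at 47
  J4: completes at 56
Sum = 159
Average = 159/4
= 39.75


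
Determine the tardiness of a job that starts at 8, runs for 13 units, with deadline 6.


Completion = start + processing = 8 + 13 = 21
Tardiness = max(0, C - d) = max(0, 21 - 6)
= max(0, 15)
= 15


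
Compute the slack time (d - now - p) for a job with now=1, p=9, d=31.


Slack = due - current_time - processing
= 31 - 1 - 9
= 21


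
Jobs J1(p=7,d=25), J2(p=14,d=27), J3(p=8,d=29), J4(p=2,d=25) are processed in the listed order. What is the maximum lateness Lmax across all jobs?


Lateness per job (L = C - d):
  J1: C=7, d=25, L=-18
  J2: C=21, d=27, L=-6
  J3: C=29, d=29, L=0
  J4: C=31, d=25, L=6
Lmax = max(-18, -6, 0, 6)
= 6


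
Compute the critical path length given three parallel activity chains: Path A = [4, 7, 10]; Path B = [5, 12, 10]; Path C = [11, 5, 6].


Path A: 4 + 7 + 10 = 21
Path B: 5 + 12 + 10 = 27
Path C: 11 + 5 + 6 = 22
Critical path = longest = max(21, 27, 22)
= 27 (Path B)


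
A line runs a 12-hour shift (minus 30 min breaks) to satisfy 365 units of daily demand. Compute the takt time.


Available = 12×60 - 30 = 690 min
Takt time = 690 / 365
= 1.89 min/unit


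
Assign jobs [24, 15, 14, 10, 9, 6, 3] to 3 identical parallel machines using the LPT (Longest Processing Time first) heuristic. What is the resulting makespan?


Jobs (LPT sorted): [24, 15, 14, 10, 9, 6, 3]
Machines: 3
  J=24 → Machine 1 (load: 0+24=24)
  J=15 → Machine 2 (load: 0+15=15)
  J=14 → Machine 3 (load: 0+14=14)
  J=10 → Machine 3 (load: 14+10=24)
  J=9 → Machine 2 (load: 15+9=24)
  J=6 → Machine 1 (load: 24+6=30)
  J=3 → Machine 2 (load: 24+3=27)
Machine loads: [30, 27, 24]
Makespan = max = 30 time units


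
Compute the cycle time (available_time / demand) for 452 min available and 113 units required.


Cycle time = available time / demand
= 452 / 113
= 4.00 min/unit


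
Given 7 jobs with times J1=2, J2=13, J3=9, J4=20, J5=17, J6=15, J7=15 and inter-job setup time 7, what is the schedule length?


Makespan = Σ processing + (n-1) × setup
= (2 + 13 + 9 + 20 + 17 + 15 + 15) + (7-1)×7
= 91 + 42
= 133 time units


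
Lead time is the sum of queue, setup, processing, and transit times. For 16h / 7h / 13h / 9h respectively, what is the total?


Lead time = queue + setup + processing + transit
= 16 + 7 + 13 + 9
= 45 hours


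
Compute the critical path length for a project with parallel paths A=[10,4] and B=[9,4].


Path A: 10 + 4 = 14
Path B: 9 + 4 = 13
Critical path = longest = max(14, 13)
= 14 (Path A)


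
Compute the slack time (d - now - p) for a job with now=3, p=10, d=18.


Slack = due - current_time - processing
= 18 - 3 - 10
= 5


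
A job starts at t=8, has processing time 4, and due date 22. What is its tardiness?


Completion = start + processing = 8 + 4 = 12
Tardiness = max(0, C - d) = max(0, 12 - 22)
= max(0, -10)
= 0


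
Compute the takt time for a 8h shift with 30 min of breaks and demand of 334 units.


Available = 8×60 - 30 = 450 min
Takt time = 450 / 334
= 1.35 min/unit


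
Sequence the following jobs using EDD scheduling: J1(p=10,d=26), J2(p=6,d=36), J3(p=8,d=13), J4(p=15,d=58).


EDD: sort by earliest due date
  J3: d=13, p=8
  J1: d=26, p=10
  J2: d=36, p=6
  J4: d=58, p=15
Order: J3 → J1 → J2 → J4


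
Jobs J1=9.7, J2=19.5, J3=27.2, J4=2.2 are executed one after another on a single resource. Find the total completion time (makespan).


Sequential makespan: sum all processing times
= 9.7 + 19.5 + 27.2 + 2.2
= 58.6 time units


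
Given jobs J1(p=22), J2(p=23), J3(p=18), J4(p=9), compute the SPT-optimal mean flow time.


SPT order: J4 → J3 → J1 → J2
Completion times:
  J4: C=9
  J3: C=27
  J1: C=49
  J2: C=72
Sum = 157, n = 4
Mean flow = 157/4
= 39.25


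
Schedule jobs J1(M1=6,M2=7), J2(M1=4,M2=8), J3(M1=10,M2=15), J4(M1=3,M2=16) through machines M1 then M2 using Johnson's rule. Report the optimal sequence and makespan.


Johnson's rule:
Group 1 (M1≤M2, sort by M1): ['J4', 'J2', 'J1', 'J3']
Group 2 (M1>M2, sort desc M2): []
Sequence: J4 → J2 → J1 → J3
Makespan calculation:
  J4: M1 done=3, M2 done=19
  J2: M1 done=7, M2 done=27
  J1: M1 done=13, M2 done=34
  J3: M1 done=23, M2 done=49
= Sequence: J4 → J2 → J1 → J3, Makespan: 49


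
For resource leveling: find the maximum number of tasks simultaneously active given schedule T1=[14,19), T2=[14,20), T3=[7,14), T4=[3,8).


Check each time point for overlaps:
  t=7: 2 tasks active (T3, T4)
Max concurrent = 2


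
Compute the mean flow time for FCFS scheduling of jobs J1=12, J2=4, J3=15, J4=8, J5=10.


Completion times:
  J1: completes at 12
  J2: completes at 16
  J3: completes at 31
  J4: completes at 39
  J5: completes at 49
Sum = 147
Average = 147/5
= 29.40


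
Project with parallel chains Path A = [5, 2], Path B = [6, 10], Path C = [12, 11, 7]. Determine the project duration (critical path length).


Path A: 5 + 2 = 7
Path B: 6 + 10 = 16
Path C: 12 + 11 + 7 = 30
Critical path = longest = max(7, 16, 30)
= 30 (Path C)


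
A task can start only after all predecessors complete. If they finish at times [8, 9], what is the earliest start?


ES = max of all predecessor completion times
Predecessors: [8, 9]
ES = max(8, 9)
= 9


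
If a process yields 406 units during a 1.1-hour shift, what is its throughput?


Throughput = units / time
= 406 / 1.1
= 369.1 units/hour


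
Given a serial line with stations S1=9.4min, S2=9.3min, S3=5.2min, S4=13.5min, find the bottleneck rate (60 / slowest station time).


Bottleneck = longest station time
Station times: [9.4, 9.3, 5.2, 13.5]
Max = 13.5 min
Rate = 60 / 13.5
= 4.44 units/hour (bottleneck: 13.5min)


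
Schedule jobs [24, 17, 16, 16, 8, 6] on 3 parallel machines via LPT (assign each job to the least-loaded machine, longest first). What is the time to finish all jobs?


Jobs (LPT sorted): [24, 17, 16, 16, 8, 6]
Machines: 3
  J=24 → Machine 1 (load: 0+24=24)
  J=17 → Machine 2 (load: 0+17=17)
  J=16 → Machine 3 (load: 0+16=16)
  J=16 → Machine 3 (load: 16+16=32)
  J=8 → Machine 2 (load: 17+8=25)
  J=6 → Machine 1 (load: 24+6=30)
Machine loads: [30, 25, 32]
Makespan = max = 32 time units


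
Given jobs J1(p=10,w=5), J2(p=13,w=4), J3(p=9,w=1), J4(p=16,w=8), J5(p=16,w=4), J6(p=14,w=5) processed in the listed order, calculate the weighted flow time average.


Completion times:
  J1: C=10, w×C=5×10=50
  J2: C=23, w×C=4×23=92
  J3: C=32, w×C=1×32=32
  J4: C=48, w×C=8×48=384
  J5: C=64, w×C=4×64=256
  J6: C=78, w×C=5×78=390
Sum w×C = 1204
Sum w = 27
Weighted avg = 1204/27
= 44.59


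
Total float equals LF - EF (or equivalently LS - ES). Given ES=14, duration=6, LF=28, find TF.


EF = ES + duration = 14 + 6 = 20
LS = LF - duration = 28 - 6 = 22
Total Float = LF - EF = 28 - 20
(or LS - ES = 22 - 14)
= 8


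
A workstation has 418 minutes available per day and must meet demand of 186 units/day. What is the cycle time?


Cycle time = available time / demand
= 418 / 186
= 2.25 min/unit


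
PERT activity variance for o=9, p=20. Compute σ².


σ² = ((p - o) / 6)² = (p - o)² / 36
= (20 - 9)² / 36
= 11² / 36
= 121 / 36
= 3.3611


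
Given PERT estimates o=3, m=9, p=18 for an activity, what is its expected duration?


te = (o + 4m + p) / 6
= (3 + 4×9 + 18) / 6
= (3 + 36 + 18) / 6
= 57 / 6
= 9.50


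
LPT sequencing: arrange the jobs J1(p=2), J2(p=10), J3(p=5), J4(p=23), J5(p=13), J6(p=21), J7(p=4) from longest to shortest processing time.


LPT: sort by longest processing time first
  J4: p=23
  J6: p=21
  J5: p=13
  J2: p=10
  J3: p=5
  J7: p=4
  J1: p=2
Order: J4 → J6 → J5 → J2 → J3 → J7 → J1


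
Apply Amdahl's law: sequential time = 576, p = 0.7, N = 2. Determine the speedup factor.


Amdahl's law: T_p = T × ((1-p) + p/N)
= 576 × ((1-0.7) + 0.7/2)
= 576 × (0.30 + 0.3500)
= 576 × 0.6500
= 374.40
Speedup = 576/374.40
= 1.54×


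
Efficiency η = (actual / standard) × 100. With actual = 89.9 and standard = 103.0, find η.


Efficiency = (actual / standard) × 100
= (89.9 / 103.0) × 100
= 87.3%


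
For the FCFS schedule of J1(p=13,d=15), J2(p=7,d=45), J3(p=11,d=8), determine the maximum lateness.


Lateness per job (L = C - d):
  J1: C=13, d=15, L=-2
  J2: C=20, d=45, L=-25
  J3: C=31, d=8, L=23
Lmax = max(-2, -25, 23)
= 23


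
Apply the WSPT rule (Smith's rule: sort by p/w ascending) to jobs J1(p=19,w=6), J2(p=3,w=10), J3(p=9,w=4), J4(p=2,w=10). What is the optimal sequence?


WSPT (Smith's rule): sort by p/w ascending
  J4: p/w = 2/10 = 0.200
  J2: p/w = 3/10 = 0.300
  J3: p/w = 9/4 = 2.250
  J1: p/w = 19/6 = 3.167
Order: J4 → J2 → J3 → J1


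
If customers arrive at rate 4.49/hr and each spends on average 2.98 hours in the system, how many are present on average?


Little's law: L = λ × W
= 4.49 × 2.98
= 13.38


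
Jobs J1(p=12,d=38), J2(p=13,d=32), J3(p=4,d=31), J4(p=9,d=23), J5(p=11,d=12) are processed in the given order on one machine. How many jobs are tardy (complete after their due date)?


Completion vs due date:
  J1: C=12, d=38 → on time
  J2: C=25, d=32 → on time
  J3: C=29, d=31 → on time
  J4: C=38, d=23 → TARDY
  J5: C=49, d=12 → TARDY
Tardy jobs: J4, J5
Count = 2


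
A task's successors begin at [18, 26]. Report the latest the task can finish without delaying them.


LF = min of all successor start times
Successors start at: [18, 26]
LF = min(18, 26)
= 18


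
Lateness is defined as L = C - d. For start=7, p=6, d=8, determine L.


Completion = 7 + 6 = 13
Lateness = C - d = 13 - 8
= 5


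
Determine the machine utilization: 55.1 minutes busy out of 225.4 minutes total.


Utilization = busy / total × 100
= 55.1 / 225.4 × 100
= 24.4%


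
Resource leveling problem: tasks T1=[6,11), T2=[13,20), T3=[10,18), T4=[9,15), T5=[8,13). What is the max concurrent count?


Check each time point for overlaps:
  t=10: 4 tasks active (T1, T3, T4, T5)
Max concurrent = 4


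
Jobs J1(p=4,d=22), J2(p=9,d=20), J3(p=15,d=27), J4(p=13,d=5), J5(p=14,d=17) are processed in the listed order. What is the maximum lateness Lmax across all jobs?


Lateness per job (L = C - d):
  J1: C=4, d=22, L=-18
  J2: C=13, d=20, L=-7
  J3: C=28, d=27, L=1
  J4: C=41, d=5, L=36
  J5: C=55, d=17, L=38
Lmax = max(-18, -7, 1, 36, 38)
= 38


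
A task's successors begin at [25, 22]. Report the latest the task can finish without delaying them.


LF = min of all successor start times
Successors start at: [25, 22]
LF = min(25, 22)
= 22


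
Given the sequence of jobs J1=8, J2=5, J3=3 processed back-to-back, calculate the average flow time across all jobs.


Completion times:
  J1: completes at 8
  J2: completes at 13
  J3: completes at 16
Sum = 37
Average = 37/3
= 12.33


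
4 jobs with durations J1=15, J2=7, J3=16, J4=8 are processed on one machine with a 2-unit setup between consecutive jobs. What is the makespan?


Makespan = Σ processing + (n-1) × setup
= (15 + 7 + 16 + 8) + (4-1)×2
= 46 + 6
= 52 time units


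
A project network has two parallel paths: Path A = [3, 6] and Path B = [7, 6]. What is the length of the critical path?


Path A: 3 + 6 = 9
Path B: 7 + 6 = 13
Critical path = longest = max(9, 13)
= 13 (Path B)


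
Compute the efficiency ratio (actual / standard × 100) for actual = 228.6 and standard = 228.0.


Efficiency = (actual / standard) × 100
= (228.6 / 228.0) × 100
= 100.3%


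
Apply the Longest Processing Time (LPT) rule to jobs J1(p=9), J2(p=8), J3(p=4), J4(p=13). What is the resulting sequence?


LPT: sort by longest processing time first
  J4: p=13
  J1: p=9
  J2: p=8
  J3: p=4
Order: J4 → J1 → J2 → J3


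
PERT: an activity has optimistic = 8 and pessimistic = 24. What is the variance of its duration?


σ² = ((p - o) / 6)² = (p - o)² / 36
= (24 - 8)² / 36
= 16² / 36
= 256 / 36
= 7.1111


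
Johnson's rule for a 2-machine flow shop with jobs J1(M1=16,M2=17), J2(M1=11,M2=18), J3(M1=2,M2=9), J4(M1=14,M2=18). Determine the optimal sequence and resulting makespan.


Johnson's rule:
Group 1 (M1≤M2, sort by M1): ['J3', 'J2', 'J4', 'J1']
Group 2 (M1>M2, sort desc M2): []
Sequence: J3 → J2 → J4 → J1
Makespan calculation:
  J3: M1 done=2, M2 done=11
  J2: M1 done=13, M2 done=31
  J4: M1 done=27, M2 done=49
  J1: M1 done=43, M2 done=66
= Sequence: J3 → J2 → J4 → J1, Makespan: 66


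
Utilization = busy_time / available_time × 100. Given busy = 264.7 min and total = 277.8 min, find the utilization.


Utilization = busy / total × 100
= 264.7 / 277.8 × 100
= 95.3%


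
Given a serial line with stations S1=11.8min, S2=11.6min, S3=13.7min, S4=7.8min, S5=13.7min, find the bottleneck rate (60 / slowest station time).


Bottleneck = longest station time
Station times: [11.8, 11.6, 13.7, 7.8, 13.7]
Max = 13.7 min
Rate = 60 / 13.7
= 4.38 units/hour (bottleneck: 13.7min)


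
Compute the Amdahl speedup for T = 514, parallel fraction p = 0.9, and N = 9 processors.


Amdahl's law: T_p = T × ((1-p) + p/N)
= 514 × ((1-0.9) + 0.9/9)
= 514 × (0.10 + 0.1000)
= 514 × 0.2000
= 102.80
Speedup = 514/102.80
= 5.00×


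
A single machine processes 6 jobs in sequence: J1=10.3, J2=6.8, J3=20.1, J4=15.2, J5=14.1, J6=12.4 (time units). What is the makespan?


Sequential makespan: sum all processing times
= 10.3 + 6.8 + 20.1 + 15.2 + 14.1 + 12.4
= 78.9 time units


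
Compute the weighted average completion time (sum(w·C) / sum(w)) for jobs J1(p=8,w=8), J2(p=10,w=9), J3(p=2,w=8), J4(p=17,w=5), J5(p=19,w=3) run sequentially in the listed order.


Completion times:
  J1: C=8, w×C=8×8=64
  J2: C=18, w×C=9×18=162
  J3: C=20, w×C=8×20=160
  J4: C=37, w×C=5×37=185
  J5: C=56, w×C=3×56=168
Sum w×C = 739
Sum w = 33
Weighted avg = 739/33
= 22.39


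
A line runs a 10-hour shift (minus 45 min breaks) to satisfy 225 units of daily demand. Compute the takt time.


Available = 10×60 - 45 = 555 min
Takt time = 555 / 225
= 2.47 min/unit


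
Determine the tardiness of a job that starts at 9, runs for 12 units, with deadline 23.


Completion = start + processing = 9 + 12 = 21
Tardiness = max(0, C - d) = max(0, 21 - 23)
= max(0, -2)
= 0


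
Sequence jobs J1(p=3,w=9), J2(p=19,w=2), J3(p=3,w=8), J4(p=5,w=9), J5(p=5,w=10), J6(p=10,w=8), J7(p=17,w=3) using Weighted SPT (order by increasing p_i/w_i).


WSPT (Smith's rule): sort by p/w ascending
  J1: p/w = 3/9 = 0.333
  J3: p/w = 3/8 = 0.375
  J5: p/w = 5/10 = 0.500
  J4: p/w = 5/9 = 0.556
  J6: p/w = 10/8 = 1.250
  J7: p/w = 17/3 = 5.667
  J2: p/w = 19/2 = 9.500
Order: J1 → J3 → J5 → J4 → J6 → J7 → J2


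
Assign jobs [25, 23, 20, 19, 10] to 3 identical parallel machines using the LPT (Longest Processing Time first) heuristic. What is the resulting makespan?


Jobs (LPT sorted): [25, 23, 20, 19, 10]
Machines: 3
  J=25 → Machine 1 (load: 0+25=25)
  J=23 → Machine 2 (load: 0+23=23)
  J=20 → Machine 3 (load: 0+20=20)
  J=19 → Machine 3 (load: 20+19=39)
  J=10 → Machine 2 (load: 23+10=33)
Machine loads: [25, 33, 39]
Makespan = max = 39 time units


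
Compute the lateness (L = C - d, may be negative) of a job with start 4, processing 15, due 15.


Completion = 4 + 15 = 19
Lateness = C - d = 19 - 15
= 4


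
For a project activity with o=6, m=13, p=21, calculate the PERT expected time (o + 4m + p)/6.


te = (o + 4m + p) / 6
= (6 + 4×13 + 21) / 6
= (6 + 52 + 21) / 6
= 79 / 6
= 13.17


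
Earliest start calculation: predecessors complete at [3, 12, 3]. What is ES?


ES = max of all predecessor completion times
Predecessors: [3, 12, 3]
ES = max(3, 12, 3)
= 12


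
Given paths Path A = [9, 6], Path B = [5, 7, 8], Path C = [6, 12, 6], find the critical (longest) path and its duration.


Path A: 9 + 6 = 15
Path B: 5 + 7 + 8 = 20
Path C: 6 + 12 + 6 = 24
Critical path = longest = max(15, 20, 24)
= 24 (Path C)


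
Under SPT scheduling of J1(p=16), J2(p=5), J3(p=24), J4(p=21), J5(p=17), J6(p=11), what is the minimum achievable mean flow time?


SPT order: J2 → J6 → J1 → J5 → J4 → J3
Completion times:
  J2: C=5
  J6: C=16
  J1: C=32
  J5: C=49
  J4: C=70
  J3: C=94
Sum = 266, n = 6
Mean flow = 266/6
= 44.33


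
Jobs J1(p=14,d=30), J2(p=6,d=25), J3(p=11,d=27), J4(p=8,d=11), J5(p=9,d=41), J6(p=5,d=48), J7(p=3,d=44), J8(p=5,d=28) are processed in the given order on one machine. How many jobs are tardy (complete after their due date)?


Completion vs due date:
  J1: C=14, d=30 → on time
  J2: C=20, d=25 → on time
  J3: C=31, d=27 → TARDY
  J4: C=39, d=11 → TARDY
  J5: C=48, d=41 → TARDY
  J6: C=53, d=48 → TARDY
  J7: C=56, d=44 → TARDY
  J8: C=61, d=28 → TARDY
Tardy jobs: J3, J4, J5, J6, J7, J8
Count = 6


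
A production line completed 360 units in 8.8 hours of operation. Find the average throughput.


Throughput = units / time
= 360 / 8.8
= 40.9 units/hour


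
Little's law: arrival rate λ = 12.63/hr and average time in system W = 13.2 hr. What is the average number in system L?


Little's law: L = λ × W
= 12.63 × 13.2
= 166.72


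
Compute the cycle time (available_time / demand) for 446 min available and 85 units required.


Cycle time = available time / demand
= 446 / 85
= 5.25 min/unit


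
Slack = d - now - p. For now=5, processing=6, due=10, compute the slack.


Slack = due - current_time - processing
= 10 - 5 - 6
= -1


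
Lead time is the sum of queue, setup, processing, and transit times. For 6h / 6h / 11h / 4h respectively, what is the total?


Lead time = queue + setup + processing + transit
= 6 + 6 + 11 + 4
= 27 hours


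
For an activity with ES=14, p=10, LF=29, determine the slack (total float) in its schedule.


EF = ES + duration = 14 + 10 = 24
LS = LF - duration = 29 - 10 = 19
Total Float = LF - EF = 29 - 24
(or LS - ES = 19 - 14)
= 5


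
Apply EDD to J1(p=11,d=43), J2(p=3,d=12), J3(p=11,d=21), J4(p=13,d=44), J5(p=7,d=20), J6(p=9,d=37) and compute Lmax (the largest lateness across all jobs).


EDD order: J2 → J5 → J3 → J6 → J1 → J4
Completion and lateness:
  J2: C=3, d=12, L=3-12=-9
  J5: C=10, d=20, L=10-20=-10
  J3: C=21, d=21, L=21-21=0
  J6: C=30, d=37, L=30-37=-7
  J1: C=41, d=43, L=41-43=-2
  J4: C=54, d=44, L=54-44=10
Lmax = max(-9, -10, 0, -7, -2, 10)
= 10


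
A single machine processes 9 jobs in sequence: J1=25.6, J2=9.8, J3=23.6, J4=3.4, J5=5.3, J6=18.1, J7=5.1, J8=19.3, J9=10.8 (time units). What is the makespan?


Sequential makespan: sum all processing times
= 25.6 + 9.8 + 23.6 + 3.4 + 5.3 + 18.1 + 5.1 + 19.3 + 10.8
= 121.0 time units


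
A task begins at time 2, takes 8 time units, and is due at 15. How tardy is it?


Completion = start + processing = 2 + 8 = 10
Tardiness = max(0, C - d) = max(0, 10 - 15)
= max(0, -5)
= 0


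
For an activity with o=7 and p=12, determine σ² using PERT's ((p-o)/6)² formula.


σ² = ((p - o) / 6)² = (p - o)² / 36
= (12 - 7)² / 36
= 5² / 36
= 25 / 36
= 0.6944


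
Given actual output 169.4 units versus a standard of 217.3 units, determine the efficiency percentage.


Efficiency = (actual / standard) × 100
= (169.4 / 217.3) × 100
= 78.0%


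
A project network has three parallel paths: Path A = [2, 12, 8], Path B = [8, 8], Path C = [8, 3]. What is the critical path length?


Path A: 2 + 12 + 8 = 22
Path B: 8 + 8 = 16
Path C: 8 + 3 = 11
Critical path = longest = max(22, 16, 11)
= 22 (Path A)


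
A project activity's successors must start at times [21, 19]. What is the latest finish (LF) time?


LF = min of all successor start times
Successors start at: [21, 19]
LF = min(21, 19)
= 19


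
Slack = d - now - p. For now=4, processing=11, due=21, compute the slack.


Slack = due - current_time - processing
= 21 - 4 - 11
= 6


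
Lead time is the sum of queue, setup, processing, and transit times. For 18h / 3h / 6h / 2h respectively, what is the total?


Lead time = queue + setup + processing + transit
= 18 + 3 + 6 + 2
= 29 hours


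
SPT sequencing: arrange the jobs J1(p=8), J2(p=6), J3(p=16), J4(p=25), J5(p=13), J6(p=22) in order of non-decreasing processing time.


SPT: sort by shortest processing time
  J2: p=6
  J1: p=8
  J5: p=13
  J3: p=16
  J6: p=22
  J4: p=25
Order: J2 → J1 → J5 → J3 → J6 → J4


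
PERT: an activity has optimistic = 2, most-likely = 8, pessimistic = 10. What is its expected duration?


te = (o + 4m + p) / 6
= (2 + 4×8 + 10) / 6
= (2 + 32 + 10) / 6
= 44 / 6
= 7.33


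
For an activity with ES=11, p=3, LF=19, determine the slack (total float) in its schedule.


EF = ES + duration = 11 + 3 = 14
LS = LF - duration = 19 - 3 = 16
Total Float = LF - EF = 19 - 14
(or LS - ES = 16 - 11)
= 5


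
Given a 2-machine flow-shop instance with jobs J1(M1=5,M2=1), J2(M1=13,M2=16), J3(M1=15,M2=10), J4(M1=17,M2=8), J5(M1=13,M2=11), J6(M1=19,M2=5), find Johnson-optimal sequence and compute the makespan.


Johnson's rule:
Group 1 (M1≤M2, sort by M1): ['J2']
Group 2 (M1>M2, sort desc M2): ['J5', 'J3', 'J4', 'J6', 'J1']
Sequence: J2 → J5 → J3 → J4 → J6 → J1
Makespan calculation:
  J2: M1 done=13, M2 done=29
  J5: M1 done=26, M2 done=40
  J3: M1 done=41, M2 done=51
  J4: M1 done=58, M2 done=66
  J6: M1 done=77, M2 done=82
  J1: M1 done=82, M2 done=83
= Sequence: J2 → J5 → J3 → J4 → J6 → J1, Makespan: 83


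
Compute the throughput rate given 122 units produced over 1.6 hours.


Throughput = units / time
= 122 / 1.6
= 76.2 units/hour


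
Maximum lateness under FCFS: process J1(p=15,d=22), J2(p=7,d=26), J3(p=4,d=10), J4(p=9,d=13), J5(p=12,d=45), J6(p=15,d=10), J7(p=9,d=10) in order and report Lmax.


Lateness per job (L = C - d):
  J1: C=15, d=22, L=-7
  J2: C=22, d=26, L=-4
  J3: C=26, d=10, L=16
  J4: C=35, d=13, L=22
  J5: C=47, d=45, L=2
  J6: C=62, d=10, L=52
  J7: C=71, d=10, L=61
Lmax = max(-7, -4, 16, 22, 2, 52, 61)
= 61


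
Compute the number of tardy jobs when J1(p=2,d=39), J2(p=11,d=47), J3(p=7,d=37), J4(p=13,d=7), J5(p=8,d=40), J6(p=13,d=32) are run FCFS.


Completion vs due date:
  J1: C=2, d=39 → on time
  J2: C=13, d=47 → on time
  J3: C=20, d=37 → on time
  J4: C=33, d=7 → TARDY
  J5: C=41, d=40 → TARDY
  J6: C=54, d=32 → TARDY
Tardy jobs: J4, J5, J6
Count = 3


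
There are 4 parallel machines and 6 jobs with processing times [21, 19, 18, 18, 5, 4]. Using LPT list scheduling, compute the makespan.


Jobs (LPT sorted): [21, 19, 18, 18, 5, 4]
Machines: 4
  J=21 → Machine 1 (load: 0+21=21)
  J=19 → Machine 2 (load: 0+19=19)
  J=18 → Machine 3 (load: 0+18=18)
  J=18 → Machine 4 (load: 0+18=18)
  J=5 → Machine 3 (load: 18+5=23)
  J=4 → Machine 4 (load: 18+4=22)
Machine loads: [21, 19, 23, 22]
Makespan = max = 23 time units


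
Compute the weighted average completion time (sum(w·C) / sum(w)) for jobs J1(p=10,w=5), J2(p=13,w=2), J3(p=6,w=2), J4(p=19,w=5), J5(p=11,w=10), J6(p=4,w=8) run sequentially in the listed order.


Completion times:
  J1: C=10, w×C=5×10=50
  J2: C=23, w×C=2×23=46
  J3: C=29, w×C=2×29=58
  J4: C=48, w×C=5×48=240
  J5: C=59, w×C=10×59=590
  J6: C=63, w×C=8×63=504
Sum w×C = 1488
Sum w = 32
Weighted avg = 1488/32
= 46.50


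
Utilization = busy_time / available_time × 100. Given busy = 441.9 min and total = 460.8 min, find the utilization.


Utilization = busy / total × 100
= 441.9 / 460.8 × 100
= 95.9%


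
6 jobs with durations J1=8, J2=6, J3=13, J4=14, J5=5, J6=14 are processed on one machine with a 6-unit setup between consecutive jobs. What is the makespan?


Makespan = Σ processing + (n-1) × setup
= (8 + 6 + 13 + 14 + 5 + 14) + (6-1)×6
= 60 + 30
= 90 time units


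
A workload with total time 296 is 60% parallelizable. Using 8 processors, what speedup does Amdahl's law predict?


Amdahl's law: T_p = T × ((1-p) + p/N)
= 296 × ((1-0.6) + 0.6/8)
= 296 × (0.40 + 0.0750)
= 296 × 0.4750
= 140.60
Speedup = 296/140.60
= 2.11×


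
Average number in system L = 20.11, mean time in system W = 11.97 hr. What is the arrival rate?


Little's law: L = λW → λ = L / W
= 20.11 / 11.97
= 1.68 per hour


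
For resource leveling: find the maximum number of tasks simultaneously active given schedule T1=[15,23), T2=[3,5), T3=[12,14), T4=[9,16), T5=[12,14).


Check each time point for overlaps:
  t=12: 3 tasks active (T3, T4, T5)
Max concurrent = 3


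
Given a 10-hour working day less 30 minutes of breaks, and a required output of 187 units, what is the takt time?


Available = 10×60 - 30 = 570 min
Takt time = 570 / 187
= 3.05 min/unit


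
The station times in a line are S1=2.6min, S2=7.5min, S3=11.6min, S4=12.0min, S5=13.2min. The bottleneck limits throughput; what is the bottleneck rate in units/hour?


Bottleneck = longest station time
Station times: [2.6, 7.5, 11.6, 12.0, 13.2]
Max = 13.2 min
Rate = 60 / 13.2
= 4.55 units/hour (bottleneck: 13.2min)


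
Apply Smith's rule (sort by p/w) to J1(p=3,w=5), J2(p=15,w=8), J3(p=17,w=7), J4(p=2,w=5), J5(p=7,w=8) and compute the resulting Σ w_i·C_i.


WSPT order (by p/w): J4 → J1 → J5 → J2 → J3
  J4: C=2, w·C=5×2=10
  J1: C=5, w·C=5×5=25
  J5: C=12, w·C=8×12=96
  J2: C=27, w·C=8×27=216
  J3: C=44, w·C=7×44=308
Σ w·C = 655
= 655


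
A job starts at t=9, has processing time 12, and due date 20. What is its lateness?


Completion = 9 + 12 = 21
Lateness = C - d = 21 - 20
= 1


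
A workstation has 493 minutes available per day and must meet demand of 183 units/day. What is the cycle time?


Cycle time = available time / demand
= 493 / 183
= 2.69 min/unit


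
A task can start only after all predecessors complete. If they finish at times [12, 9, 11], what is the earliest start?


ES = max of all predecessor completion times
Predecessors: [12, 9, 11]
ES = max(12, 9, 11)
= 12


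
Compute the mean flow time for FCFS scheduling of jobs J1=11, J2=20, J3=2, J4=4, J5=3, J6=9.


Completion times:
  J1: completes at 11
  J2: completes at 31
  J3: completes at 33
  J4: completes at 37
  J5: completes at 40
  J6: completes at 49
Sum = 201
Average = 201/6
= 33.50


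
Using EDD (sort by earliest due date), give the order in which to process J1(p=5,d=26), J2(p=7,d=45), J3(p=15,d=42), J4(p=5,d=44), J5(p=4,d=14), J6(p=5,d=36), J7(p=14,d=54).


EDD: sort by earliest due date
  J5: d=14, p=4
  J1: d=26, p=5
  J6: d=36, p=5
  J3: d=42, p=15
  J4: d=44, p=5
  J2: d=45, p=7
  J7: d=54, p=14
Order: J5 → J1 → J6 → J3 → J4 → J2 → J7


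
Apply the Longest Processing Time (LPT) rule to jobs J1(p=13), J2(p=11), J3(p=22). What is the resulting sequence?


LPT: sort by longest processing time first
  J3: p=22
  J1: p=13
  J2: p=11
Order: J3 → J1 → J2


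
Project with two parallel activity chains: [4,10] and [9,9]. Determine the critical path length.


Path A: 4 + 10 = 14
Path B: 9 + 9 = 18
Critical path = longest = max(14, 18)
= 18 (Path B)


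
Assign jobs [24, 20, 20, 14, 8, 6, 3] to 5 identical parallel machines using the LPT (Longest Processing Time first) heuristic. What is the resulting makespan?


Jobs (LPT sorted): [24, 20, 20, 14, 8, 6, 3]
Machines: 5
  J=24 → Machine 1 (load: 0+24=24)
  J=20 → Machine 2 (load: 0+20=20)
  J=20 → Machine 3 (load: 0+20=20)
  J=14 → Machine 4 (load: 0+14=14)
  J=8 → Machine 5 (load: 0+8=8)
  J=6 → Machine 5 (load: 8+6=14)
  J=3 → Machine 4 (load: 14+3=17)
Machine loads: [24, 20, 20, 17, 14]
Makespan = max = 24 time units


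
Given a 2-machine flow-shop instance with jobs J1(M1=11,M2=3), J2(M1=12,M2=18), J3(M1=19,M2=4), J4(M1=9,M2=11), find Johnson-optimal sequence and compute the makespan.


Johnson's rule:
Group 1 (M1≤M2, sort by M1): ['J4', 'J2']
Group 2 (M1>M2, sort desc M2): ['J3', 'J1']
Sequence: J4 → J2 → J3 → J1
Makespan calculation:
  J4: M1 done=9, M2 done=20
  J2: M1 done=21, M2 done=39
  J3: M1 done=40, M2 done=44
  J1: M1 done=51, M2 done=54
= Sequence: J4 → J2 → J3 → J1, Makespan: 54


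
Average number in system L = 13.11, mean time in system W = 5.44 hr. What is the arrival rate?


Little's law: L = λW → λ = L / W
= 13.11 / 5.44
= 2.41 per hour


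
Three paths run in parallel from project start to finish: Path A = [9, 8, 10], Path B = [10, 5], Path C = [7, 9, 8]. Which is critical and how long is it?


Path A: 9 + 8 + 10 = 27
Path B: 10 + 5 = 15
Path C: 7 + 9 + 8 = 24
Critical path = longest = max(27, 15, 24)
= 27 (Path A)


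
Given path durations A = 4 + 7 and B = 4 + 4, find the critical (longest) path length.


Path A: 4 + 7 = 11
Path B: 4 + 4 = 8
Critical path = longest = max(11, 8)
= 11 (Path A)


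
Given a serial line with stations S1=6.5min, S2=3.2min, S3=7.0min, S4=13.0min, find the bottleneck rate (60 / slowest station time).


Bottleneck = longest station time
Station times: [6.5, 3.2, 7.0, 13.0]
Max = 13.0 min
Rate = 60 / 13.0
= 4.62 units/hour (bottleneck: 13.0min)


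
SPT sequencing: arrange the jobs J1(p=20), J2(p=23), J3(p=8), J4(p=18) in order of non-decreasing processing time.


SPT: sort by shortest processing time
  J3: p=8
  J4: p=18
  J1: p=20
  J2: p=23
Order: J3 → J4 → J1 → J2


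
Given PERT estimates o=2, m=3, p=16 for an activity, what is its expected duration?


te = (o + 4m + p) / 6
= (2 + 4×3 + 16) / 6
= (2 + 12 + 16) / 6
= 30 / 6
= 5.00


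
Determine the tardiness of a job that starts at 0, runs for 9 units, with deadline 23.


Completion = start + processing = 0 + 9 = 9
Tardiness = max(0, C - d) = max(0, 9 - 23)
= max(0, -14)
= 0


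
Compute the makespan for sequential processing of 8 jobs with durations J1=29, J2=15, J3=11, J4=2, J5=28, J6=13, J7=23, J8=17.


Sequential makespan: sum all processing times
= 29 + 15 + 11 + 2 + 28 + 13 + 23 + 17
= 138 time units


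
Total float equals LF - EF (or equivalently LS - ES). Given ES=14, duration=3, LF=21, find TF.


EF = ES + duration = 14 + 3 = 17
LS = LF - duration = 21 - 3 = 18
Total Float = LF - EF = 21 - 17
(or LS - ES = 18 - 14)
= 4


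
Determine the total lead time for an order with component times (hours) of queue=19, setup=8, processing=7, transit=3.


Lead time = queue + setup + processing + transit
= 19 + 8 + 7 + 3
= 37 hours


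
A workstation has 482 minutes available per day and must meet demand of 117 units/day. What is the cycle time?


Cycle time = available time / demand
= 482 / 117
= 4.12 min/unit


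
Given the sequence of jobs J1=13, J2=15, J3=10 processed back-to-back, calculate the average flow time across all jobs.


Completion times:
  J1: completes at 13
  J2: completes at 28
  J3: completes at 38
Sum = 79
Average = 79/3
= 26.33


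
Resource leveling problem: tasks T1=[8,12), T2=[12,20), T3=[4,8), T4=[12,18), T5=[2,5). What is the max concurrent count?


Check each time point for overlaps:
  t=4: 2 tasks active (T3, T5)
Max concurrent = 2


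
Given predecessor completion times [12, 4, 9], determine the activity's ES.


ES = max of all predecessor completion times
Predecessors: [12, 4, 9]
ES = max(12, 4, 9)
= 12


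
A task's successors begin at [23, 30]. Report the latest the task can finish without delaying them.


LF = min of all successor start times
Successors start at: [23, 30]
LF = min(23, 30)
= 23


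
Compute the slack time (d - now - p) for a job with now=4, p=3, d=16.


Slack = due - current_time - processing
= 16 - 4 - 3
= 9


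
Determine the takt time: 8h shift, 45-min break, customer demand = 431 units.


Available = 8×60 - 45 = 435 min
Takt time = 435 / 431
= 1.01 min/unit


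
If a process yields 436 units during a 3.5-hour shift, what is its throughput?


Throughput = units / time
= 436 / 3.5
= 124.6 units/hour


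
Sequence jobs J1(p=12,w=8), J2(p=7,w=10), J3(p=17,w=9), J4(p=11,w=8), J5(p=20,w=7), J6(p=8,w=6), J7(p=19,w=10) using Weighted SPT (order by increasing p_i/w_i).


WSPT (Smith's rule): sort by p/w ascending
  J2: p/w = 7/10 = 0.700
  J6: p/w = 8/6 = 1.333
  J4: p/w = 11/8 = 1.375
  J1: p/w = 12/8 = 1.500
  J3: p/w = 17/9 = 1.889
  J7: p/w = 19/10 = 1.900
  J5: p/w = 20/7 = 2.857
Order: J2 → J6 → J4 → J1 → J3 → J7 → J5


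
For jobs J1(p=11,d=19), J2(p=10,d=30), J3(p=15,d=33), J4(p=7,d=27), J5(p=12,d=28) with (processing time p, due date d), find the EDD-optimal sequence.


EDD: sort by earliest due date
  J1: d=19, p=11
  J4: d=27, p=7
  J5: d=28, p=12
  J2: d=30, p=10
  J3: d=33, p=15
Order: J1 → J4 → J5 → J2 → J3


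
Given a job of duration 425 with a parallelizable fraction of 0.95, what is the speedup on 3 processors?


Amdahl's law: T_p = T × ((1-p) + p/N)
= 425 × ((1-0.95) + 0.95/3)
= 425 × (0.05 + 0.3167)
= 425 × 0.3667
= 155.83
Speedup = 425/155.83
= 2.73×


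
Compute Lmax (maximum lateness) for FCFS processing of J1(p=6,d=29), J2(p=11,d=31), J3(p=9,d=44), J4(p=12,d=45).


Lateness per job (L = C - d):
  J1: C=6, d=29, L=-23
  J2: C=17, d=31, L=-14
  J3: C=26, d=44, L=-18
  J4: C=38, d=45, L=-7
Lmax = max(-23, -14, -18, -7)
= -7


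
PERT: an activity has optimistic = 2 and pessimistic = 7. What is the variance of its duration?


σ² = ((p - o) / 6)² = (p - o)² / 36
= (7 - 2)² / 36
= 5² / 36
= 25 / 36
= 0.6944


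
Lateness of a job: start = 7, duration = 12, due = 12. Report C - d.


Completion = 7 + 12 = 19
Lateness = C - d = 19 - 12
= 7
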